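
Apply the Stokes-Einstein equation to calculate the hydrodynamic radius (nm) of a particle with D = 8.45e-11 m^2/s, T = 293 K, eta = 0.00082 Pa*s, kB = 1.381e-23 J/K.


Stokes-Einstein: R = kB*T / (6*pi*eta*D)
R = 1.381e-23 * 293 / (6 * pi * 0.00082 * 8.45e-11)
R = 3.09806e-09 m = 3.1 nm

3.1


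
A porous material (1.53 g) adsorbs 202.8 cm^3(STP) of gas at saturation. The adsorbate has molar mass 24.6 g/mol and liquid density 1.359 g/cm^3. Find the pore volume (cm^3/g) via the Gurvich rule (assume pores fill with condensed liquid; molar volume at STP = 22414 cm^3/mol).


Moles adsorbed n = V_ads / 22414 = 202.8 / 22414 = 9.047916e-03 mol
Liquid volume V_liq = n * M / rho_liq = 9.047916e-03 * 24.6 / 1.359 = 0.16378 cm^3
Specific pore volume V_pore = V_liq / m_sample = 0.16378 / 1.53
V_pore = 0.107 cm^3/g

0.107


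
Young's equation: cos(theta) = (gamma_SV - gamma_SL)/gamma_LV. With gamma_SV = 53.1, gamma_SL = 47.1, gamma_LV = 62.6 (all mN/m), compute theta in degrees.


cos(theta) = (gamma_SV - gamma_SL) / gamma_LV
cos(theta) = (53.1 - 47.1) / 62.6
cos(theta) = 0.095847
theta = arccos(0.095847) = 84.5 degrees

84.5


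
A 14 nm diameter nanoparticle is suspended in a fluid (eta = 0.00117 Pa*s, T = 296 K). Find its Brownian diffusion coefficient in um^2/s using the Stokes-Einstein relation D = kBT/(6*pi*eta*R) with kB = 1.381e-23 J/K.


Radius R = 14/2 = 7 nm = 7e-09 m
D = kB*T / (6*pi*eta*R)
D = 1.381e-23 * 296 / (6 * pi * 0.00117 * 7e-09)
D = 2.64789e-11 m^2/s = 26.479 um^2/s

26.479


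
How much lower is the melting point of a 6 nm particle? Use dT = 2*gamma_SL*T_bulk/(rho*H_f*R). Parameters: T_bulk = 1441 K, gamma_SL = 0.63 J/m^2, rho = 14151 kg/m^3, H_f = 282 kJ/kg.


Radius R = 6/2 = 3 nm = 3e-09 m
Convert H_f = 282 kJ/kg = 282000 J/kg
dT = 2 * gamma_SL * T_bulk / (rho * H_f * R)
dT = 2 * 0.63 * 1441 / (14151 * 282000 * 3e-09)
dT = 151.7 K

151.7


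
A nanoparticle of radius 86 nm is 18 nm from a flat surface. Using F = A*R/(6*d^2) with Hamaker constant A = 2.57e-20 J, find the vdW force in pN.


Convert to SI: R = 86 nm = 8.6e-08 m, d = 18 nm = 1.8e-08 m
F = A * R / (6 * d^2)
F = 2.57e-20 * 8.6e-08 / (6 * (1.8e-08)^2)
F = 1.13693e-12 N = 1.137 pN

1.137


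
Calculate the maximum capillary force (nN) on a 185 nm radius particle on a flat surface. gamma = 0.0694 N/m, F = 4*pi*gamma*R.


Convert radius: R = 185 nm = 1.85e-07 m
F = 4 * pi * gamma * R
F = 4 * pi * 0.0694 * 1.85e-07
F = 1.6134e-07 N = 161.3396 nN

161.3396


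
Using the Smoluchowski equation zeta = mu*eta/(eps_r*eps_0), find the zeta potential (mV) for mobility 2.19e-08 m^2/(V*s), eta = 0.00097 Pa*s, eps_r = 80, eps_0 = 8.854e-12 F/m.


Smoluchowski equation: zeta = mu * eta / (eps_r * eps_0)
zeta = 2.19e-08 * 0.00097 / (80 * 8.854e-12)
zeta = 0.029991 V = 29.99 mV

29.99


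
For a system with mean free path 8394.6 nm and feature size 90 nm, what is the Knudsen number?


Knudsen number Kn = lambda / L
Kn = 8394.6 / 90
Kn = 93.2733

93.2733


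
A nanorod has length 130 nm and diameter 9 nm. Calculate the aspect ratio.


Aspect ratio AR = length / diameter
AR = 130 / 9
AR = 14.44

14.44


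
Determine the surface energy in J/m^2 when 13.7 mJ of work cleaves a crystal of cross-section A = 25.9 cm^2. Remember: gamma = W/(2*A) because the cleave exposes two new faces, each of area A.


Convert: A = 25.9 cm^2 = 0.00259 m^2, W = 13.7 mJ = 0.0137 J
Cleaving exposes two faces of area A, so total new surface = 2*A and gamma = W / (2*A)
gamma = 0.0137 / (2 * 0.00259)
gamma = 2.645 J/m^2

2.645


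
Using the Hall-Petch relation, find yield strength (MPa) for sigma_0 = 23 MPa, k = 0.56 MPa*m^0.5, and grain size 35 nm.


d = 35 nm = 3.5e-08 m
sqrt(d) = 0.0001870829
Hall-Petch contribution = k / sqrt(d) = 0.56 / 0.0001870829 = 2993.3 MPa
sigma = sigma_0 + k/sqrt(d) = 23 + 2993.3 = 3016.3 MPa

3016.3


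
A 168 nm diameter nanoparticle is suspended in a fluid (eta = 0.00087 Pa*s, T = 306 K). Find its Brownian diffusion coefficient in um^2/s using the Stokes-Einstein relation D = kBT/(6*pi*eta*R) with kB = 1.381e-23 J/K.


Radius R = 168/2 = 84 nm = 8.4e-08 m
D = kB*T / (6*pi*eta*R)
D = 1.381e-23 * 306 / (6 * pi * 0.00087 * 8.4e-08)
D = 3.06772e-12 m^2/s = 3.068 um^2/s

3.068


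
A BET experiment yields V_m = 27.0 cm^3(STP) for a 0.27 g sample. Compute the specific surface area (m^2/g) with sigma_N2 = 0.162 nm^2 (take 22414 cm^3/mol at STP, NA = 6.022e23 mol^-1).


Number of moles in monolayer = V_m / 22414 = 27.0 / 22414 = 0.0012046
Number of molecules = moles * NA = 0.0012046 * 6.022e23
SA = molecules * sigma / mass
SA = (27.0 / 22414) * 6.022e23 * 0.162e-18 / 0.27
SA = 435.2 m^2/g

435.2


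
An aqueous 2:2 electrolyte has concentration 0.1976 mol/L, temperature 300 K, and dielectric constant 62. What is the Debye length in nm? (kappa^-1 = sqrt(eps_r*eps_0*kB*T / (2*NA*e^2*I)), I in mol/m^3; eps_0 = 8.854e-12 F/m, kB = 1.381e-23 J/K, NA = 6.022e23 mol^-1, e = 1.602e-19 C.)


Ionic strength I = 0.1976 * 2^2 * 1000 = 790.4 mol/m^3
kappa^-1 = sqrt(62 * 8.854e-12 * 1.381e-23 * 300 / (2 * 6.022e23 * (1.602e-19)^2 * 790.4))
kappa^-1 = 0.305 nm

0.305


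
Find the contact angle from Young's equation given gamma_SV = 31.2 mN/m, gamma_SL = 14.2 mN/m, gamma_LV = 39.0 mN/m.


cos(theta) = (gamma_SV - gamma_SL) / gamma_LV
cos(theta) = (31.2 - 14.2) / 39.0
cos(theta) = 0.435897
theta = arccos(0.435897) = 64.16 degrees

64.16


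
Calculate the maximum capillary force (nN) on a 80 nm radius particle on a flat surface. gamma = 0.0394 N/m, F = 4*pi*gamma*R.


Convert radius: R = 80 nm = 8e-08 m
F = 4 * pi * gamma * R
F = 4 * pi * 0.0394 * 8e-08
F = 3.96092e-08 N = 39.6092 nN

39.6092


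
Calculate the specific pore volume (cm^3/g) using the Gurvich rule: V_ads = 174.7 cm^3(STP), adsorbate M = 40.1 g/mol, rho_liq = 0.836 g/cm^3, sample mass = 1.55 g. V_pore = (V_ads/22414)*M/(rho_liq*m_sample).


Moles adsorbed n = V_ads / 22414 = 174.7 / 22414 = 7.794236e-03 mol
Liquid volume V_liq = n * M / rho_liq = 7.794236e-03 * 40.1 / 0.836 = 0.37386 cm^3
Specific pore volume V_pore = V_liq / m_sample = 0.37386 / 1.55
V_pore = 0.2412 cm^3/g

0.2412


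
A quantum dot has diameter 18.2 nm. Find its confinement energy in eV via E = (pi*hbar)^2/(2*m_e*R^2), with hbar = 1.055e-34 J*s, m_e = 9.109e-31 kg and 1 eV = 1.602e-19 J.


Radius R = 18.2/2 = 9.1 nm = 9.1e-09 m
E = (pi * 1.055e-34)^2 / (2 * 9.109e-31 * (9.1e-09)^2)
E(J) = 7.28151e-22
E = E(J) / 1.602e-19 = 0.0045 eV

0.0045


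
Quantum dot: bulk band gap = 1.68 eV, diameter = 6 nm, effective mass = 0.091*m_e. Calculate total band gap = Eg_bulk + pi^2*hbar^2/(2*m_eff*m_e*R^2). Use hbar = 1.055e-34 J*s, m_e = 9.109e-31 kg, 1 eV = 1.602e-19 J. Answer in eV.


Radius R = 6/2 nm = 3e-09 m
Confinement energy dE = pi^2 * hbar^2 / (2 * m_eff * m_e * R^2)
dE = pi^2 * (1.055e-34)^2 / (2 * 0.091 * 9.109e-31 * (3e-09)^2) J, divided by 1.602e-19 J/eV
dE = 0.4596 eV
Total band gap = E_g(bulk) + dE = 1.68 + 0.4596 = 2.1396 eV

2.1396


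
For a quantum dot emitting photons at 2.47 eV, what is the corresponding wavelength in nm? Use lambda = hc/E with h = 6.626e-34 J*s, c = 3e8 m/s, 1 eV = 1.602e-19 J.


Convert energy: E = 2.47 eV = 2.47 * 1.602e-19 = 3.95694e-19 J
lambda = h*c / E = 6.626e-34 * 3e8 / 3.95694e-19
lambda = 5.02358e-07 m = 502.4 nm

502.4


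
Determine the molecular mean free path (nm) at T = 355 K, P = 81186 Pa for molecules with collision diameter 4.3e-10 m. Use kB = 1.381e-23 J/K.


Mean free path: lambda = kB*T / (sqrt(2) * pi * d^2 * P)
lambda = 1.381e-23 * 355 / (sqrt(2) * pi * (4.3e-10)^2 * 81186)
lambda = 7.35088e-08 m
lambda = 73.51 nm

73.51


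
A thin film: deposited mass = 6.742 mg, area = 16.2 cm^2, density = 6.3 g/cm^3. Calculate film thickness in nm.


Convert: m = 6.742 mg = 6.7420e-06 kg, A = 16.2 cm^2 = 1.6200e-03 m^2, rho = 6.3 g/cm^3 = 6300 kg/m^3
t = m / (A * rho)
t = 6.7420e-06 / (1.6200e-03 * 6300)
t = 6.6059e-07 m = 660.6 nm

660.6


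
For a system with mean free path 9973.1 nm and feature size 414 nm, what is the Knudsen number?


Knudsen number Kn = lambda / L
Kn = 9973.1 / 414
Kn = 24.0896

24.0896


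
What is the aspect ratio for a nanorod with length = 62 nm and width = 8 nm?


Aspect ratio AR = length / diameter
AR = 62 / 8
AR = 7.75

7.75


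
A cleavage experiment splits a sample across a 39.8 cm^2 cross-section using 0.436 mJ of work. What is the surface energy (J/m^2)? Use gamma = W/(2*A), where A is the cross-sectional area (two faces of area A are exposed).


Convert: A = 39.8 cm^2 = 0.00398 m^2, W = 0.436 mJ = 0.000436 J
Cleaving exposes two faces of area A, so total new surface = 2*A and gamma = W / (2*A)
gamma = 0.000436 / (2 * 0.00398)
gamma = 0.055 J/m^2

0.055


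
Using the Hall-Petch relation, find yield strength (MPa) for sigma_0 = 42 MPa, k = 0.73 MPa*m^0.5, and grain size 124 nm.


d = 124 nm = 1.24e-07 m
sqrt(d) = 0.0003521363
Hall-Petch contribution = k / sqrt(d) = 0.73 / 0.0003521363 = 2073.1 MPa
sigma = sigma_0 + k/sqrt(d) = 42 + 2073.1 = 2115.1 MPa

2115.1


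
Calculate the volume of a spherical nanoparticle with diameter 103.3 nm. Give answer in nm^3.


Radius r = 103.3/2 = 51.65 nm
Volume V = (4/3) * pi * r^3
V = (4/3) * pi * (51.65)^3
V = 577164.47 nm^3

577164.47


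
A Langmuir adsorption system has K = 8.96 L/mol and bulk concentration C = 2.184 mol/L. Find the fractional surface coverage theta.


Langmuir isotherm: theta = K*C / (1 + K*C)
K*C = 8.96 * 2.184 = 19.56864
theta = 19.56864 / (1 + 19.56864) = 19.56864 / 20.56864
theta = 0.9514

0.9514


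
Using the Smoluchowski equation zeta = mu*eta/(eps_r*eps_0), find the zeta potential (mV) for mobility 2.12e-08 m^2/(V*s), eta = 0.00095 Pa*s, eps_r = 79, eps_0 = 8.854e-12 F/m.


Smoluchowski equation: zeta = mu * eta / (eps_r * eps_0)
zeta = 2.12e-08 * 0.00095 / (79 * 8.854e-12)
zeta = 0.028793 V = 28.79 mV

28.79


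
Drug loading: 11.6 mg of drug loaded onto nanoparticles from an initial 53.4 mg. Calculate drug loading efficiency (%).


Drug loading efficiency = (drug loaded / drug initial) * 100
DLE = 11.6 / 53.4 * 100
DLE = 0.2172 * 100
DLE = 21.72%

21.72


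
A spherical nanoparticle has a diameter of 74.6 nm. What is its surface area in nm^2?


Radius r = 74.6/2 = 37.3 nm
Surface area SA = 4 * pi * r^2
SA = 4 * pi * (37.3)^2
SA = 17483.47 nm^2

17483.47


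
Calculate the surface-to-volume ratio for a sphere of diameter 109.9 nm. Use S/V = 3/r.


Radius r = 109.9/2 = 54.95 nm
S/V = 3 / r = 3 / 54.95
S/V = 0.0546 nm^-1

0.0546


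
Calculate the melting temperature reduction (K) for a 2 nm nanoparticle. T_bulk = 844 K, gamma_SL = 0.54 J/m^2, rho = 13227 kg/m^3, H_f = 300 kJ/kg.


Radius R = 2/2 = 1 nm = 1e-09 m
Convert H_f = 300 kJ/kg = 300000 J/kg
dT = 2 * gamma_SL * T_bulk / (rho * H_f * R)
dT = 2 * 0.54 * 844 / (13227 * 300000 * 1e-09)
dT = 229.7 K

229.7


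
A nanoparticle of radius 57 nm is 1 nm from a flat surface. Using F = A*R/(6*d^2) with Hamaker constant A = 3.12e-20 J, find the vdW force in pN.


Convert to SI: R = 57 nm = 5.7e-08 m, d = 1 nm = 1e-09 m
F = A * R / (6 * d^2)
F = 3.12e-20 * 5.7e-08 / (6 * (1e-09)^2)
F = 2.964e-10 N = 296.4 pN

296.4


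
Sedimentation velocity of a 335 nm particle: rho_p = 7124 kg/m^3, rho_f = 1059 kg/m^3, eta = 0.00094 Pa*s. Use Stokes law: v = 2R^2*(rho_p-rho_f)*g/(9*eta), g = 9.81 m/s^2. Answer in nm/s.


Radius R = 335/2 nm = 1.675e-07 m
Density difference = 7124 - 1059 = 6065 kg/m^3
v = 2 * R^2 * (rho_p - rho_f) * g / (9 * eta)
v = 2 * (1.675e-07)^2 * 6065 * 9.81 / (9 * 0.00094)
v = 3.94629e-07 m/s = 394.6291 nm/s

394.6291


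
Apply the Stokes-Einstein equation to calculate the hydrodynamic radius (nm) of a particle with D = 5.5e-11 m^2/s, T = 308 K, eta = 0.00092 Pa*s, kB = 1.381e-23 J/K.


Stokes-Einstein: R = kB*T / (6*pi*eta*D)
R = 1.381e-23 * 308 / (6 * pi * 0.00092 * 5.5e-11)
R = 4.45957e-09 m = 4.46 nm

4.46


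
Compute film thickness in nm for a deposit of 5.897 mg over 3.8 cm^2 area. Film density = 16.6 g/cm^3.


Convert: m = 5.897 mg = 5.8970e-06 kg, A = 3.8 cm^2 = 3.8000e-04 m^2, rho = 16.6 g/cm^3 = 16600 kg/m^3
t = m / (A * rho)
t = 5.8970e-06 / (3.8000e-04 * 16600)
t = 9.3484e-07 m = 934.8 nm

934.8


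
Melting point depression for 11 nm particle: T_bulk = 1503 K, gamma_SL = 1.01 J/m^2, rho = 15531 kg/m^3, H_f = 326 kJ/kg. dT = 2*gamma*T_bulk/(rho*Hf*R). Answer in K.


Radius R = 11/2 = 5.5 nm = 5.5e-09 m
Convert H_f = 326 kJ/kg = 326000 J/kg
dT = 2 * gamma_SL * T_bulk / (rho * H_f * R)
dT = 2 * 1.01 * 1503 / (15531 * 326000 * 5.5e-09)
dT = 109.0 K

109.0


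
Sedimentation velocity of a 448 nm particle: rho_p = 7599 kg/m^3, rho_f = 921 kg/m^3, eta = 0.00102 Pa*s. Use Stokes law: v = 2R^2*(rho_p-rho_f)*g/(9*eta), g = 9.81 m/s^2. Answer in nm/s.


Radius R = 448/2 nm = 2.24e-07 m
Density difference = 7599 - 921 = 6678 kg/m^3
v = 2 * R^2 * (rho_p - rho_f) * g / (9 * eta)
v = 2 * (2.24e-07)^2 * 6678 * 9.81 / (9 * 0.00102)
v = 7.16141e-07 m/s = 716.1414 nm/s

716.1414


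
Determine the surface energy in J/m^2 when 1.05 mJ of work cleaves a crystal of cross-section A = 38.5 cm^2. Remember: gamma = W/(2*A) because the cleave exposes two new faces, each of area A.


Convert: A = 38.5 cm^2 = 0.00385 m^2, W = 1.05 mJ = 0.00105 J
Cleaving exposes two faces of area A, so total new surface = 2*A and gamma = W / (2*A)
gamma = 0.00105 / (2 * 0.00385)
gamma = 0.136 J/m^2

0.136


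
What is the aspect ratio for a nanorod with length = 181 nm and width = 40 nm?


Aspect ratio AR = length / diameter
AR = 181 / 40
AR = 4.53

4.53


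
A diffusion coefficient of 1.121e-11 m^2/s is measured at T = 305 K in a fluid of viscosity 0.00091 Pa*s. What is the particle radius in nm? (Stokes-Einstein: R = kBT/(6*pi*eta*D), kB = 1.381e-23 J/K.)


Stokes-Einstein: R = kB*T / (6*pi*eta*D)
R = 1.381e-23 * 305 / (6 * pi * 0.00091 * 1.121e-11)
R = 2.19051e-08 m = 21.91 nm

21.91


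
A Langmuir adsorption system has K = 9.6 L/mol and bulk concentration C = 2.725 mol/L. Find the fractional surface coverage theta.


Langmuir isotherm: theta = K*C / (1 + K*C)
K*C = 9.6 * 2.725 = 26.16
theta = 26.16 / (1 + 26.16) = 26.16 / 27.16
theta = 0.9632

0.9632


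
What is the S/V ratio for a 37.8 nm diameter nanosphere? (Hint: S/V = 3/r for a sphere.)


Radius r = 37.8/2 = 18.9 nm
S/V = 3 / r = 3 / 18.9
S/V = 0.1587 nm^-1

0.1587


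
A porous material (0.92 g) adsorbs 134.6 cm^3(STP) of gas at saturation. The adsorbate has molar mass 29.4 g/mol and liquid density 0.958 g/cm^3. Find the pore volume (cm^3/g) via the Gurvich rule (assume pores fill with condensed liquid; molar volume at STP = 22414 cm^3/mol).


Moles adsorbed n = V_ads / 22414 = 134.6 / 22414 = 6.005175e-03 mol
Liquid volume V_liq = n * M / rho_liq = 6.005175e-03 * 29.4 / 0.958 = 0.18429 cm^3
Specific pore volume V_pore = V_liq / m_sample = 0.18429 / 0.92
V_pore = 0.2003 cm^3/g

0.2003


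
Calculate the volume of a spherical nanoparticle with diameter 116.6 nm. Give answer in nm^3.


Radius r = 116.6/2 = 58.3 nm
Volume V = (4/3) * pi * r^3
V = (4/3) * pi * (58.3)^3
V = 830030.93 nm^3

830030.93


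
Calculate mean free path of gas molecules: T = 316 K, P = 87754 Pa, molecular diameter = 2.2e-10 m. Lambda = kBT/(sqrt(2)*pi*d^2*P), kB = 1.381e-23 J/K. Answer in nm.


Mean free path: lambda = kB*T / (sqrt(2) * pi * d^2 * P)
lambda = 1.381e-23 * 316 / (sqrt(2) * pi * (2.2e-10)^2 * 87754)
lambda = 2.31262e-07 m
lambda = 231.26 nm

231.26


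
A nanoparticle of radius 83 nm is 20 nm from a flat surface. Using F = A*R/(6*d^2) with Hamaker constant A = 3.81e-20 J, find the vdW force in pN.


Convert to SI: R = 83 nm = 8.3e-08 m, d = 20 nm = 2e-08 m
F = A * R / (6 * d^2)
F = 3.81e-20 * 8.3e-08 / (6 * (2e-08)^2)
F = 1.31762e-12 N = 1.318 pN

1.318


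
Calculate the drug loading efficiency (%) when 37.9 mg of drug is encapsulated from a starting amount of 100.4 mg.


Drug loading efficiency = (drug loaded / drug initial) * 100
DLE = 37.9 / 100.4 * 100
DLE = 0.3775 * 100
DLE = 37.75%

37.75


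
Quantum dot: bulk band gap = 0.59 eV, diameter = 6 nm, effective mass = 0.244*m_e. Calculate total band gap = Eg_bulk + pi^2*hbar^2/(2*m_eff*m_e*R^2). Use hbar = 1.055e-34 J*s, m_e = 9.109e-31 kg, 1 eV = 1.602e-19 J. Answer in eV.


Radius R = 6/2 nm = 3e-09 m
Confinement energy dE = pi^2 * hbar^2 / (2 * m_eff * m_e * R^2)
dE = pi^2 * (1.055e-34)^2 / (2 * 0.244 * 9.109e-31 * (3e-09)^2) J, divided by 1.602e-19 J/eV
dE = 0.1714 eV
Total band gap = E_g(bulk) + dE = 0.59 + 0.1714 = 0.7614 eV

0.7614


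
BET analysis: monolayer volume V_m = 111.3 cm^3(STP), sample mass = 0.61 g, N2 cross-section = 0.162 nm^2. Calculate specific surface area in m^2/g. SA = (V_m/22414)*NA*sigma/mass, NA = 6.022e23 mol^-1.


Number of moles in monolayer = V_m / 22414 = 111.3 / 22414 = 0.00496565
Number of molecules = moles * NA = 0.00496565 * 6.022e23
SA = molecules * sigma / mass
SA = (111.3 / 22414) * 6.022e23 * 0.162e-18 / 0.61
SA = 794.1 m^2/g

794.1


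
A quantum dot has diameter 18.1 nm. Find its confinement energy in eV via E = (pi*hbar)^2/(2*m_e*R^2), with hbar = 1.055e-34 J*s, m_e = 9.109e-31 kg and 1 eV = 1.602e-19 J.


Radius R = 18.1/2 = 9.05 nm = 9.05e-09 m
E = (pi * 1.055e-34)^2 / (2 * 9.109e-31 * (9.05e-09)^2)
E(J) = 7.36219e-22
E = E(J) / 1.602e-19 = 0.0046 eV

0.0046


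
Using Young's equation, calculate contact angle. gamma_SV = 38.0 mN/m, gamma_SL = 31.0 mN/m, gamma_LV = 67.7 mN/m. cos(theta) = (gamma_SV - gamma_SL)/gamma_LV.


cos(theta) = (gamma_SV - gamma_SL) / gamma_LV
cos(theta) = (38.0 - 31.0) / 67.7
cos(theta) = 0.103397
theta = arccos(0.103397) = 84.07 degrees

84.07


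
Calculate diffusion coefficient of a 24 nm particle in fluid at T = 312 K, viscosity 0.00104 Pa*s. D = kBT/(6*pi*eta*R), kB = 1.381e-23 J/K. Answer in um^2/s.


Radius R = 24/2 = 12 nm = 1.2e-08 m
D = kB*T / (6*pi*eta*R)
D = 1.381e-23 * 312 / (6 * pi * 0.00104 * 1.2e-08)
D = 1.83161e-11 m^2/s = 18.316 um^2/s

18.316


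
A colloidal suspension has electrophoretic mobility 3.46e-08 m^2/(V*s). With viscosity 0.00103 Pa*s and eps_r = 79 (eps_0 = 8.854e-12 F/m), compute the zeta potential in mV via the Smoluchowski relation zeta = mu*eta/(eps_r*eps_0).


Smoluchowski equation: zeta = mu * eta / (eps_r * eps_0)
zeta = 3.46e-08 * 0.00103 / (79 * 8.854e-12)
zeta = 0.05095 V = 50.95 mV

50.95


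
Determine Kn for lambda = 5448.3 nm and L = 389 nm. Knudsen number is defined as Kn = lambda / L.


Knudsen number Kn = lambda / L
Kn = 5448.3 / 389
Kn = 14.0059

14.0059


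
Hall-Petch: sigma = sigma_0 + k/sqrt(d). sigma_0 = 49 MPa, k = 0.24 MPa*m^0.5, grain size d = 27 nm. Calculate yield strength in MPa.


d = 27 nm = 2.7e-08 m
sqrt(d) = 0.0001643168
Hall-Petch contribution = k / sqrt(d) = 0.24 / 0.0001643168 = 1460.6 MPa
sigma = sigma_0 + k/sqrt(d) = 49 + 1460.6 = 1509.6 MPa

1509.6


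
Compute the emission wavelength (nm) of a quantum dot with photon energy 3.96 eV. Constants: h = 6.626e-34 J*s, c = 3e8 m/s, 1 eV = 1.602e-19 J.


Convert energy: E = 3.96 eV = 3.96 * 1.602e-19 = 6.34392e-19 J
lambda = h*c / E = 6.626e-34 * 3e8 / 6.34392e-19
lambda = 3.13339e-07 m = 313.3 nm

313.3


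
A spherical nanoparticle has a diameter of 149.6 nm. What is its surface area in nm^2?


Radius r = 149.6/2 = 74.8 nm
Surface area SA = 4 * pi * r^2
SA = 4 * pi * (74.8)^2
SA = 70309.35 nm^2

70309.35


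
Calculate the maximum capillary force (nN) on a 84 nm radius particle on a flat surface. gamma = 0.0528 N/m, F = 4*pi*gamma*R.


Convert radius: R = 84 nm = 8.4e-08 m
F = 4 * pi * gamma * R
F = 4 * pi * 0.0528 * 8.4e-08
F = 5.57344e-08 N = 55.7344 nN

55.7344


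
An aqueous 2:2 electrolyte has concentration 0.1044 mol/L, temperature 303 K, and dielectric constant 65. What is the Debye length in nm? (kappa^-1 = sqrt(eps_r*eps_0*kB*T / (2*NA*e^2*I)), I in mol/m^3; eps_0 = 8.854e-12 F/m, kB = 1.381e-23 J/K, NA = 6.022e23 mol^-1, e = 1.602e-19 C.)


Ionic strength I = 0.1044 * 2^2 * 1000 = 417.6 mol/m^3
kappa^-1 = sqrt(65 * 8.854e-12 * 1.381e-23 * 303 / (2 * 6.022e23 * (1.602e-19)^2 * 417.6))
kappa^-1 = 0.432 nm

0.432


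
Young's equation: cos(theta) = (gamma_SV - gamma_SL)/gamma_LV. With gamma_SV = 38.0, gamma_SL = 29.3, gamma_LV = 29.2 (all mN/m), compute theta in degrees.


cos(theta) = (gamma_SV - gamma_SL) / gamma_LV
cos(theta) = (38.0 - 29.3) / 29.2
cos(theta) = 0.297945
theta = arccos(0.297945) = 72.67 degrees

72.67


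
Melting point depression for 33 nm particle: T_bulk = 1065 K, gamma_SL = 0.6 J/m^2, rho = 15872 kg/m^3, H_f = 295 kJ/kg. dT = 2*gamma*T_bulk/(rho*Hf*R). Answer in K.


Radius R = 33/2 = 16.5 nm = 1.65e-08 m
Convert H_f = 295 kJ/kg = 295000 J/kg
dT = 2 * gamma_SL * T_bulk / (rho * H_f * R)
dT = 2 * 0.6 * 1065 / (15872 * 295000 * 1.65e-08)
dT = 16.5 K

16.5


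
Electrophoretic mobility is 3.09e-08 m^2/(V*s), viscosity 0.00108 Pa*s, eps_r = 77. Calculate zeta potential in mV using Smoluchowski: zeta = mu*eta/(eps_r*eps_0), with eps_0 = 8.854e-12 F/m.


Smoluchowski equation: zeta = mu * eta / (eps_r * eps_0)
zeta = 3.09e-08 * 0.00108 / (77 * 8.854e-12)
zeta = 0.04895 V = 48.95 mV

48.95


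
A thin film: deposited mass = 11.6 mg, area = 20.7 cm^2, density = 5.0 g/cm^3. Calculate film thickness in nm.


Convert: m = 11.6 mg = 1.1600e-05 kg, A = 20.7 cm^2 = 2.0700e-03 m^2, rho = 5.0 g/cm^3 = 5000 kg/m^3
t = m / (A * rho)
t = 1.1600e-05 / (2.0700e-03 * 5000)
t = 1.1208e-06 m = 1120.8 nm

1120.8


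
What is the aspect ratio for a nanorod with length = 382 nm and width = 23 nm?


Aspect ratio AR = length / diameter
AR = 382 / 23
AR = 16.61

16.61


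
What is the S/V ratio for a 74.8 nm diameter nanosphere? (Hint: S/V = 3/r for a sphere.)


Radius r = 74.8/2 = 37.4 nm
S/V = 3 / r = 3 / 37.4
S/V = 0.0802 nm^-1

0.0802


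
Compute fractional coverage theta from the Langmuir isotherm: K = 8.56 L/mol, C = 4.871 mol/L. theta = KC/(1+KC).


Langmuir isotherm: theta = K*C / (1 + K*C)
K*C = 8.56 * 4.871 = 41.69576
theta = 41.69576 / (1 + 41.69576) = 41.69576 / 42.69576
theta = 0.9766

0.9766


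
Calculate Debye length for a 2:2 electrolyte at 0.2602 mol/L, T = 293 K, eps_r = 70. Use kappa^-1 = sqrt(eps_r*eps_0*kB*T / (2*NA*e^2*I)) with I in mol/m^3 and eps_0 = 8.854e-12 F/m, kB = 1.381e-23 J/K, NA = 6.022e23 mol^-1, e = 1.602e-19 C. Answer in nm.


Ionic strength I = 0.2602 * 2^2 * 1000 = 1040.8 mol/m^3
kappa^-1 = sqrt(70 * 8.854e-12 * 1.381e-23 * 293 / (2 * 6.022e23 * (1.602e-19)^2 * 1040.8))
kappa^-1 = 0.279 nm

0.279


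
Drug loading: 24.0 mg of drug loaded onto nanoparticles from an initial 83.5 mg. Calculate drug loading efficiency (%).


Drug loading efficiency = (drug loaded / drug initial) * 100
DLE = 24.0 / 83.5 * 100
DLE = 0.2874 * 100
DLE = 28.74%

28.74


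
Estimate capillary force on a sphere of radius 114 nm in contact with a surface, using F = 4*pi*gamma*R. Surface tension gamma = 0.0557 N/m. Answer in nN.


Convert radius: R = 114 nm = 1.14e-07 m
F = 4 * pi * gamma * R
F = 4 * pi * 0.0557 * 1.14e-07
F = 7.97939e-08 N = 79.7939 nN

79.7939


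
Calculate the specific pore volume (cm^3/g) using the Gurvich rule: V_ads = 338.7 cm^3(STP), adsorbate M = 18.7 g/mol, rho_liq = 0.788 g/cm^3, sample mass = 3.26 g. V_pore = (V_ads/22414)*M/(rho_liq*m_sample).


Moles adsorbed n = V_ads / 22414 = 338.7 / 22414 = 1.511109e-02 mol
Liquid volume V_liq = n * M / rho_liq = 1.511109e-02 * 18.7 / 0.788 = 0.35860 cm^3
Specific pore volume V_pore = V_liq / m_sample = 0.35860 / 3.26
V_pore = 0.11 cm^3/g

0.11


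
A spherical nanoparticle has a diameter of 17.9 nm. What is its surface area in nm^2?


Radius r = 17.9/2 = 8.95 nm
Surface area SA = 4 * pi * r^2
SA = 4 * pi * (8.95)^2
SA = 1006.6 nm^2

1006.6


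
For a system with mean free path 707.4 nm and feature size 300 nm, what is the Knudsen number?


Knudsen number Kn = lambda / L
Kn = 707.4 / 300
Kn = 2.358

2.358


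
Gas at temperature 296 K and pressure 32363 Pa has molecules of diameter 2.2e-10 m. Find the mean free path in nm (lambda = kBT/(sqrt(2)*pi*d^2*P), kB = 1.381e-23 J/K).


Mean free path: lambda = kB*T / (sqrt(2) * pi * d^2 * P)
lambda = 1.381e-23 * 296 / (sqrt(2) * pi * (2.2e-10)^2 * 32363)
lambda = 5.8739e-07 m
lambda = 587.39 nm

587.39


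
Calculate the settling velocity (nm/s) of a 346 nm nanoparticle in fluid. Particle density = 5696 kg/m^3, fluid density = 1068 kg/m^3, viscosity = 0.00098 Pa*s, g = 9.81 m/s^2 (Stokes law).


Radius R = 346/2 nm = 1.73e-07 m
Density difference = 5696 - 1068 = 4628 kg/m^3
v = 2 * R^2 * (rho_p - rho_f) * g / (9 * eta)
v = 2 * (1.73e-07)^2 * 4628 * 9.81 / (9 * 0.00098)
v = 3.08117e-07 m/s = 308.1172 nm/s

308.1172


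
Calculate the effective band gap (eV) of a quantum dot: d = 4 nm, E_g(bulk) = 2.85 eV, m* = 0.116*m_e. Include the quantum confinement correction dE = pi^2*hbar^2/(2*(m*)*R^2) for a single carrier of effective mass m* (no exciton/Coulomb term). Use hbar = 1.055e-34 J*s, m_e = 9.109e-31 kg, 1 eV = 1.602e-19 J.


Radius R = 4/2 nm = 2e-09 m
Confinement energy dE = pi^2 * hbar^2 / (2 * m_eff * m_e * R^2)
dE = pi^2 * (1.055e-34)^2 / (2 * 0.116 * 9.109e-31 * (2e-09)^2) J, divided by 1.602e-19 J/eV
dE = 0.8112 eV
Total band gap = E_g(bulk) + dE = 2.85 + 0.8112 = 3.6612 eV

3.6612


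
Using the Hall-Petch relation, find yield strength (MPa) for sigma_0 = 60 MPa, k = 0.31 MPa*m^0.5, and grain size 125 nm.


d = 125 nm = 1.25e-07 m
sqrt(d) = 0.0003535534
Hall-Petch contribution = k / sqrt(d) = 0.31 / 0.0003535534 = 876.8 MPa
sigma = sigma_0 + k/sqrt(d) = 60 + 876.8 = 936.8 MPa

936.8


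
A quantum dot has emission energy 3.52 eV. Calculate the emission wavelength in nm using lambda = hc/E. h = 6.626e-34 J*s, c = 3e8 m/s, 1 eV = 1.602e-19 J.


Convert energy: E = 3.52 eV = 3.52 * 1.602e-19 = 5.63904e-19 J
lambda = h*c / E = 6.626e-34 * 3e8 / 5.63904e-19
lambda = 3.52507e-07 m = 352.5 nm

352.5


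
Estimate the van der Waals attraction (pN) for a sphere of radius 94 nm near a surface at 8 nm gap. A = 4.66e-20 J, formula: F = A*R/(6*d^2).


Convert to SI: R = 94 nm = 9.4e-08 m, d = 8 nm = 8e-09 m
F = A * R / (6 * d^2)
F = 4.66e-20 * 9.4e-08 / (6 * (8e-09)^2)
F = 1.14073e-11 N = 11.407 pN

11.407


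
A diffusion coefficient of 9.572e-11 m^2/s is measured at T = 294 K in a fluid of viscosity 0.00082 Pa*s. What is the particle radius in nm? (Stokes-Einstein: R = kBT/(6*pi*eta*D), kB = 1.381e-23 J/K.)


Stokes-Einstein: R = kB*T / (6*pi*eta*D)
R = 1.381e-23 * 294 / (6 * pi * 0.00082 * 9.572e-11)
R = 2.74425e-09 m = 2.74 nm

2.74


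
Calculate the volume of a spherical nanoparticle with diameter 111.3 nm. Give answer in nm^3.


Radius r = 111.3/2 = 55.65 nm
Volume V = (4/3) * pi * r^3
V = (4/3) * pi * (55.65)^3
V = 721911.76 nm^3

721911.76


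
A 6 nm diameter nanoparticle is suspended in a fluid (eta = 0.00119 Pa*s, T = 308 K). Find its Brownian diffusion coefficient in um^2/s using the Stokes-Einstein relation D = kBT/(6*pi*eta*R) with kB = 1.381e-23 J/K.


Radius R = 6/2 = 3 nm = 3e-09 m
D = kB*T / (6*pi*eta*R)
D = 1.381e-23 * 308 / (6 * pi * 0.00119 * 3e-09)
D = 6.32084e-11 m^2/s = 63.208 um^2/s

63.208


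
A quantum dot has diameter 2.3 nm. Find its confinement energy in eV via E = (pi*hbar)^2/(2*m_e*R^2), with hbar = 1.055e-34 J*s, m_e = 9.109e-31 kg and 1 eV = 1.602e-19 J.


Radius R = 2.3/2 = 1.15 nm = 1.15e-09 m
E = (pi * 1.055e-34)^2 / (2 * 9.109e-31 * (1.15e-09)^2)
E(J) = 4.55941e-20
E = E(J) / 1.602e-19 = 0.2846 eV

0.2846


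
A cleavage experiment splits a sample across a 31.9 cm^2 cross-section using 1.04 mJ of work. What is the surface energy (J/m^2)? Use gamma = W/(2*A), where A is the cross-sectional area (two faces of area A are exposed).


Convert: A = 31.9 cm^2 = 0.00319 m^2, W = 1.04 mJ = 0.00104 J
Cleaving exposes two faces of area A, so total new surface = 2*A and gamma = W / (2*A)
gamma = 0.00104 / (2 * 0.00319)
gamma = 0.163 J/m^2

0.163


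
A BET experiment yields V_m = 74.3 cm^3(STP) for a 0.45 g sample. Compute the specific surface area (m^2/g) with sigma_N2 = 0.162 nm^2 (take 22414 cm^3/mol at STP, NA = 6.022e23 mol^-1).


Number of moles in monolayer = V_m / 22414 = 74.3 / 22414 = 0.00331489
Number of molecules = moles * NA = 0.00331489 * 6.022e23
SA = molecules * sigma / mass
SA = (74.3 / 22414) * 6.022e23 * 0.162e-18 / 0.45
SA = 718.6 m^2/g

718.6


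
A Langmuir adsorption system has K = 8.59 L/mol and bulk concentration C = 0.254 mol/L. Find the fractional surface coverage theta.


Langmuir isotherm: theta = K*C / (1 + K*C)
K*C = 8.59 * 0.254 = 2.18186
theta = 2.18186 / (1 + 2.18186) = 2.18186 / 3.18186
theta = 0.6857

0.6857


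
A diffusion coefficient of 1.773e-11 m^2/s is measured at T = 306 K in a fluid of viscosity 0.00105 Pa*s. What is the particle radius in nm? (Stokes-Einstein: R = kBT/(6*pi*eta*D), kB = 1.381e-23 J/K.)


Stokes-Einstein: R = kB*T / (6*pi*eta*D)
R = 1.381e-23 * 306 / (6 * pi * 0.00105 * 1.773e-11)
R = 1.20425e-08 m = 12.04 nm

12.04


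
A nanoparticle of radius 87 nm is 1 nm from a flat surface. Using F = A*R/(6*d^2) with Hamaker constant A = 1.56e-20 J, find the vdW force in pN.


Convert to SI: R = 87 nm = 8.7e-08 m, d = 1 nm = 1e-09 m
F = A * R / (6 * d^2)
F = 1.56e-20 * 8.7e-08 / (6 * (1e-09)^2)
F = 2.262e-10 N = 226.2 pN

226.2


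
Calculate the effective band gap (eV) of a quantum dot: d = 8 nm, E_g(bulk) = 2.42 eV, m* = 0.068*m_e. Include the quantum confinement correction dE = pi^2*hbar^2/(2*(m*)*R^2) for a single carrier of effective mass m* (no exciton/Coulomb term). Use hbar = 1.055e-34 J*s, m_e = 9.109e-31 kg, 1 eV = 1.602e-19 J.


Radius R = 8/2 nm = 4e-09 m
Confinement energy dE = pi^2 * hbar^2 / (2 * m_eff * m_e * R^2)
dE = pi^2 * (1.055e-34)^2 / (2 * 0.068 * 9.109e-31 * (4e-09)^2) J, divided by 1.602e-19 J/eV
dE = 0.3459 eV
Total band gap = E_g(bulk) + dE = 2.42 + 0.3459 = 2.7659 eV

2.7659


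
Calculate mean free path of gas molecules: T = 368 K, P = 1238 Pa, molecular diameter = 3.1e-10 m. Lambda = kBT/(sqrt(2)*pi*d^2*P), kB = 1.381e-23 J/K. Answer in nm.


Mean free path: lambda = kB*T / (sqrt(2) * pi * d^2 * P)
lambda = 1.381e-23 * 368 / (sqrt(2) * pi * (3.1e-10)^2 * 1238)
lambda = 9.61463e-06 m
lambda = 9614.63 nm

9614.63


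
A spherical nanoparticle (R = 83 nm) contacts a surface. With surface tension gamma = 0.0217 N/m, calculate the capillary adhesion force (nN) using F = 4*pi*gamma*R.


Convert radius: R = 83 nm = 8.3e-08 m
F = 4 * pi * gamma * R
F = 4 * pi * 0.0217 * 8.3e-08
F = 2.26333e-08 N = 22.6333 nN

22.6333


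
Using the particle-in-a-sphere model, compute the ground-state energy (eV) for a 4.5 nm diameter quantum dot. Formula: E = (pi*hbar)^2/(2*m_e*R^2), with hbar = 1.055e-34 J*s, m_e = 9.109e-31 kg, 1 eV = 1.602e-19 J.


Radius R = 4.5/2 = 2.25 nm = 2.25e-09 m
E = (pi * 1.055e-34)^2 / (2 * 9.109e-31 * (2.25e-09)^2)
E(J) = 1.19107e-20
E = E(J) / 1.602e-19 = 0.0743 eV

0.0743


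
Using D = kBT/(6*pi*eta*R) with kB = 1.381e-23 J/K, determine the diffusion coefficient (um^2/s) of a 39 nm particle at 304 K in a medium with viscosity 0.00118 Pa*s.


Radius R = 39/2 = 19.5 nm = 1.95e-08 m
D = kB*T / (6*pi*eta*R)
D = 1.381e-23 * 304 / (6 * pi * 0.00118 * 1.95e-08)
D = 9.67942e-12 m^2/s = 9.679 um^2/s

9.679


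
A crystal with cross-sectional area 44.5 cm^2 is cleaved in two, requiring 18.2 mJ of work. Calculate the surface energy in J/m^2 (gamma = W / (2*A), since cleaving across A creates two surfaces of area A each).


Convert: A = 44.5 cm^2 = 0.00445 m^2, W = 18.2 mJ = 0.0182 J
Cleaving exposes two faces of area A, so total new surface = 2*A and gamma = W / (2*A)
gamma = 0.0182 / (2 * 0.00445)
gamma = 2.045 J/m^2

2.045


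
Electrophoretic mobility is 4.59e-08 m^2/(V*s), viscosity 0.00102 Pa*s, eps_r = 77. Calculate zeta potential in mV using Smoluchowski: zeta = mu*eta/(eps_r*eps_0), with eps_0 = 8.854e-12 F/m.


Smoluchowski equation: zeta = mu * eta / (eps_r * eps_0)
zeta = 4.59e-08 * 0.00102 / (77 * 8.854e-12)
zeta = 0.068672 V = 68.67 mV

68.67


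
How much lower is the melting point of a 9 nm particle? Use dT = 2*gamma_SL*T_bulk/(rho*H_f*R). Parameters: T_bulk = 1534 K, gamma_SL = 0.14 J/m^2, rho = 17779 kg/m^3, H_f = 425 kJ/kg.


Radius R = 9/2 = 4.5 nm = 4.5e-09 m
Convert H_f = 425 kJ/kg = 425000 J/kg
dT = 2 * gamma_SL * T_bulk / (rho * H_f * R)
dT = 2 * 0.14 * 1534 / (17779 * 425000 * 4.5e-09)
dT = 12.6 K

12.6


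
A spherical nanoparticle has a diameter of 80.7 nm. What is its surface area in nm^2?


Radius r = 80.7/2 = 40.35 nm
Surface area SA = 4 * pi * r^2
SA = 4 * pi * (40.35)^2
SA = 20459.59 nm^2

20459.59


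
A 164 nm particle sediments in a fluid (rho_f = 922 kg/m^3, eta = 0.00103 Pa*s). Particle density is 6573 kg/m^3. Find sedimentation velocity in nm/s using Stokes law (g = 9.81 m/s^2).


Radius R = 164/2 nm = 8.2e-08 m
Density difference = 6573 - 922 = 5651 kg/m^3
v = 2 * R^2 * (rho_p - rho_f) * g / (9 * eta)
v = 2 * (8.2e-08)^2 * 5651 * 9.81 / (9 * 0.00103)
v = 8.04215e-08 m/s = 80.4215 nm/s

80.4215


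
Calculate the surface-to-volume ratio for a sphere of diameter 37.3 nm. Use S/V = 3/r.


Radius r = 37.3/2 = 18.65 nm
S/V = 3 / r = 3 / 18.65
S/V = 0.1609 nm^-1

0.1609


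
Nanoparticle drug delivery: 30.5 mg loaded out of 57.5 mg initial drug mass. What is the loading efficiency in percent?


Drug loading efficiency = (drug loaded / drug initial) * 100
DLE = 30.5 / 57.5 * 100
DLE = 0.5304 * 100
DLE = 53.04%

53.04


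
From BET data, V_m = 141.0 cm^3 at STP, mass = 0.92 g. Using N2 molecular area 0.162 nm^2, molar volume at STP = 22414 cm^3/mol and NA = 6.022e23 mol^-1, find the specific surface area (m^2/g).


Number of moles in monolayer = V_m / 22414 = 141.0 / 22414 = 0.00629071
Number of molecules = moles * NA = 0.00629071 * 6.022e23
SA = molecules * sigma / mass
SA = (141.0 / 22414) * 6.022e23 * 0.162e-18 / 0.92
SA = 667.1 m^2/g

667.1


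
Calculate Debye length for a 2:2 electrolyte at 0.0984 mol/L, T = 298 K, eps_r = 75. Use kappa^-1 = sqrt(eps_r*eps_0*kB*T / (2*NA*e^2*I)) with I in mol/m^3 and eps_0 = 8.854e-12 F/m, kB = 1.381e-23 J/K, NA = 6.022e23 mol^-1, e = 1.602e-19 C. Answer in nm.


Ionic strength I = 0.0984 * 2^2 * 1000 = 393.6 mol/m^3
kappa^-1 = sqrt(75 * 8.854e-12 * 1.381e-23 * 298 / (2 * 6.022e23 * (1.602e-19)^2 * 393.6))
kappa^-1 = 0.474 nm

0.474


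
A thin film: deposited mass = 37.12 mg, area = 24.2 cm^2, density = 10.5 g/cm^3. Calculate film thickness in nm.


Convert: m = 37.12 mg = 3.7120e-05 kg, A = 24.2 cm^2 = 2.4200e-03 m^2, rho = 10.5 g/cm^3 = 10500 kg/m^3
t = m / (A * rho)
t = 3.7120e-05 / (2.4200e-03 * 10500)
t = 1.4608e-06 m = 1460.8 nm

1460.8


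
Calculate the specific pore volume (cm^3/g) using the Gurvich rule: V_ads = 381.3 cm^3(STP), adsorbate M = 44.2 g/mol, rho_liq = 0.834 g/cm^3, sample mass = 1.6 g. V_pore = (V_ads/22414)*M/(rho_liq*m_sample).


Moles adsorbed n = V_ads / 22414 = 381.3 / 22414 = 1.701169e-02 mol
Liquid volume V_liq = n * M / rho_liq = 1.701169e-02 * 44.2 / 0.834 = 0.90158 cm^3
Specific pore volume V_pore = V_liq / m_sample = 0.90158 / 1.6
V_pore = 0.5635 cm^3/g

0.5635


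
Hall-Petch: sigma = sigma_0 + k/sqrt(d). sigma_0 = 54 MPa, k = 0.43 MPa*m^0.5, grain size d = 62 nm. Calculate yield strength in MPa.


d = 62 nm = 6.2e-08 m
sqrt(d) = 0.000248998
Hall-Petch contribution = k / sqrt(d) = 0.43 / 0.000248998 = 1726.9 MPa
sigma = sigma_0 + k/sqrt(d) = 54 + 1726.9 = 1780.9 MPa

1780.9


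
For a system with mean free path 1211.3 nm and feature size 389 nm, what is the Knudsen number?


Knudsen number Kn = lambda / L
Kn = 1211.3 / 389
Kn = 3.1139

3.1139


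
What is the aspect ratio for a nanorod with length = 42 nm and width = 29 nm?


Aspect ratio AR = length / diameter
AR = 42 / 29
AR = 1.45

1.45


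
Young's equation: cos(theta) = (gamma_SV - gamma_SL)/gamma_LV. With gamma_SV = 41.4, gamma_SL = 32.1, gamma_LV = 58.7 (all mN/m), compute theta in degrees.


cos(theta) = (gamma_SV - gamma_SL) / gamma_LV
cos(theta) = (41.4 - 32.1) / 58.7
cos(theta) = 0.158433
theta = arccos(0.158433) = 80.88 degrees

80.88


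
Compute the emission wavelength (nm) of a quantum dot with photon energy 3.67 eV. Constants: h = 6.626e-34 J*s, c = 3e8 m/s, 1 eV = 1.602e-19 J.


Convert energy: E = 3.67 eV = 3.67 * 1.602e-19 = 5.87934e-19 J
lambda = h*c / E = 6.626e-34 * 3e8 / 5.87934e-19
lambda = 3.38099e-07 m = 338.1 nm

338.1


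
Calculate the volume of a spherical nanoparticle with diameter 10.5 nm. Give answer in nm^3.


Radius r = 10.5/2 = 5.25 nm
Volume V = (4/3) * pi * r^3
V = (4/3) * pi * (5.25)^3
V = 606.13 nm^3

606.13


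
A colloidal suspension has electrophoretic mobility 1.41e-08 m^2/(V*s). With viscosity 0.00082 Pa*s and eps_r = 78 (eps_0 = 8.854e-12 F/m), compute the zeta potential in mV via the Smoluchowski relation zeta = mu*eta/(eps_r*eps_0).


Smoluchowski equation: zeta = mu * eta / (eps_r * eps_0)
zeta = 1.41e-08 * 0.00082 / (78 * 8.854e-12)
zeta = 0.016742 V = 16.74 mV

16.74


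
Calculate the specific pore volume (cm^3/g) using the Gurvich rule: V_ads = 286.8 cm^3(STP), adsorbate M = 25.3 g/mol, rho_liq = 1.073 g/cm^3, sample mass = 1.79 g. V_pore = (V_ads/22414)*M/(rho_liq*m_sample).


Moles adsorbed n = V_ads / 22414 = 286.8 / 22414 = 1.279557e-02 mol
Liquid volume V_liq = n * M / rho_liq = 1.279557e-02 * 25.3 / 1.073 = 0.30170 cm^3
Specific pore volume V_pore = V_liq / m_sample = 0.30170 / 1.79
V_pore = 0.1685 cm^3/g

0.1685


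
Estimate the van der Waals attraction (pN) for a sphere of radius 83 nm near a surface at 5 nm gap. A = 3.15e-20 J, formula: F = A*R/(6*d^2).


Convert to SI: R = 83 nm = 8.3e-08 m, d = 5 nm = 5e-09 m
F = A * R / (6 * d^2)
F = 3.15e-20 * 8.3e-08 / (6 * (5e-09)^2)
F = 1.743e-11 N = 17.43 pN

17.43


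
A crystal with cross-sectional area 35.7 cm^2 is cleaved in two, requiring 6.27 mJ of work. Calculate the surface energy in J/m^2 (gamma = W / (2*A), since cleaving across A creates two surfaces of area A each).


Convert: A = 35.7 cm^2 = 0.00357 m^2, W = 6.27 mJ = 0.00627 J
Cleaving exposes two faces of area A, so total new surface = 2*A and gamma = W / (2*A)
gamma = 0.00627 / (2 * 0.00357)
gamma = 0.878 J/m^2

0.878


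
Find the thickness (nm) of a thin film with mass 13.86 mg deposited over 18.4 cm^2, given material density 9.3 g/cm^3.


Convert: m = 13.86 mg = 1.3860e-05 kg, A = 18.4 cm^2 = 1.8400e-03 m^2, rho = 9.3 g/cm^3 = 9300 kg/m^3
t = m / (A * rho)
t = 1.3860e-05 / (1.8400e-03 * 9300)
t = 8.0996e-07 m = 810.0 nm

810.0


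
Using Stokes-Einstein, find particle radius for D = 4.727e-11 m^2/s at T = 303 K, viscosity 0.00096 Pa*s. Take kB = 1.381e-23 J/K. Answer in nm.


Stokes-Einstein: R = kB*T / (6*pi*eta*D)
R = 1.381e-23 * 303 / (6 * pi * 0.00096 * 4.727e-11)
R = 4.89191e-09 m = 4.89 nm

4.89


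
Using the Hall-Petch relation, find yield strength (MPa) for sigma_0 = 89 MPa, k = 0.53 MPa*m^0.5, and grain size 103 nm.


d = 103 nm = 1.03e-07 m
sqrt(d) = 0.0003209361
Hall-Petch contribution = k / sqrt(d) = 0.53 / 0.0003209361 = 1651.4 MPa
sigma = sigma_0 + k/sqrt(d) = 89 + 1651.4 = 1740.4 MPa

1740.4


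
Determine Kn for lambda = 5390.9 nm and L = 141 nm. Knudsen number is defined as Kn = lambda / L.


Knudsen number Kn = lambda / L
Kn = 5390.9 / 141
Kn = 38.2333

38.2333


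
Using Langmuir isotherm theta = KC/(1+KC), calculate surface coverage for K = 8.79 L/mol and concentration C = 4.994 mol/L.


Langmuir isotherm: theta = K*C / (1 + K*C)
K*C = 8.79 * 4.994 = 43.89726
theta = 43.89726 / (1 + 43.89726) = 43.89726 / 44.89726
theta = 0.9777

0.9777


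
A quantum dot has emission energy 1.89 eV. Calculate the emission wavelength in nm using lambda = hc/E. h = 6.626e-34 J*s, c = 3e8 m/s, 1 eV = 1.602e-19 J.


Convert energy: E = 1.89 eV = 1.89 * 1.602e-19 = 3.02778e-19 J
lambda = h*c / E = 6.626e-34 * 3e8 / 3.02778e-19
lambda = 6.56521e-07 m = 656.5 nm

656.5
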